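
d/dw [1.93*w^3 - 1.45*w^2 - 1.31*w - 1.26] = 5.79*w^2 - 2.9*w - 1.31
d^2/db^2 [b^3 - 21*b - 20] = 6*b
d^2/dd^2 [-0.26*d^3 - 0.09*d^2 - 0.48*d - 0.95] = -1.56*d - 0.18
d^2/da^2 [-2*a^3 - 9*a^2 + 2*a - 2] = -12*a - 18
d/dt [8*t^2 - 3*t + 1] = 16*t - 3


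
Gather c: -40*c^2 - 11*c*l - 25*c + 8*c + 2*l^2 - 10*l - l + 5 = -40*c^2 + c*(-11*l - 17) + 2*l^2 - 11*l + 5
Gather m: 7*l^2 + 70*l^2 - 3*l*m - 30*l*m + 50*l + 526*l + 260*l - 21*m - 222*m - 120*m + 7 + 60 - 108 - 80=77*l^2 + 836*l + m*(-33*l - 363) - 121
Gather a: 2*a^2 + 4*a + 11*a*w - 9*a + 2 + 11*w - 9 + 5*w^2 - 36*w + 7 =2*a^2 + a*(11*w - 5) + 5*w^2 - 25*w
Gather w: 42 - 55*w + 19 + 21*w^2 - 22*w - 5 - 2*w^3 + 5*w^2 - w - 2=-2*w^3 + 26*w^2 - 78*w + 54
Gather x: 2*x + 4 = 2*x + 4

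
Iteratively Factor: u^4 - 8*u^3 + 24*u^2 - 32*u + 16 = (u - 2)*(u^3 - 6*u^2 + 12*u - 8) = (u - 2)^2*(u^2 - 4*u + 4) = (u - 2)^3*(u - 2)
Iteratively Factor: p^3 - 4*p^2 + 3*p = (p)*(p^2 - 4*p + 3) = p*(p - 1)*(p - 3)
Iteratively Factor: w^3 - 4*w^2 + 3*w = (w)*(w^2 - 4*w + 3) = w*(w - 3)*(w - 1)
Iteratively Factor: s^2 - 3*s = (s - 3)*(s)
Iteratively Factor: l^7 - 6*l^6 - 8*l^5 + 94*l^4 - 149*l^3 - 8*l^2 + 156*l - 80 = (l - 5)*(l^6 - l^5 - 13*l^4 + 29*l^3 - 4*l^2 - 28*l + 16) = (l - 5)*(l + 1)*(l^5 - 2*l^4 - 11*l^3 + 40*l^2 - 44*l + 16) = (l - 5)*(l - 1)*(l + 1)*(l^4 - l^3 - 12*l^2 + 28*l - 16) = (l - 5)*(l - 1)*(l + 1)*(l + 4)*(l^3 - 5*l^2 + 8*l - 4) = (l - 5)*(l - 1)^2*(l + 1)*(l + 4)*(l^2 - 4*l + 4) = (l - 5)*(l - 2)*(l - 1)^2*(l + 1)*(l + 4)*(l - 2)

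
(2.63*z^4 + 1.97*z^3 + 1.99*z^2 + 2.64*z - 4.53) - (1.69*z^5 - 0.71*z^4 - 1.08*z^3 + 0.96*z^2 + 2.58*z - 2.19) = -1.69*z^5 + 3.34*z^4 + 3.05*z^3 + 1.03*z^2 + 0.0600000000000001*z - 2.34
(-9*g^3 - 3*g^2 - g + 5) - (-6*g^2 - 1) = -9*g^3 + 3*g^2 - g + 6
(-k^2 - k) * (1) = -k^2 - k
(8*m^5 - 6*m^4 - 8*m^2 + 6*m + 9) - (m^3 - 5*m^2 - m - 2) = 8*m^5 - 6*m^4 - m^3 - 3*m^2 + 7*m + 11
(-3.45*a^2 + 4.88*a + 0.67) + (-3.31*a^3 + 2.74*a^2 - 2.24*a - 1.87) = -3.31*a^3 - 0.71*a^2 + 2.64*a - 1.2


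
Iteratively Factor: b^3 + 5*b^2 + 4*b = (b + 4)*(b^2 + b) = b*(b + 4)*(b + 1)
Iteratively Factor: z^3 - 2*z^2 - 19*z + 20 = (z - 1)*(z^2 - z - 20) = (z - 1)*(z + 4)*(z - 5)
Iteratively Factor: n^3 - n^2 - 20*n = (n + 4)*(n^2 - 5*n) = (n - 5)*(n + 4)*(n)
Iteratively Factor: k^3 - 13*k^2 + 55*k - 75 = (k - 5)*(k^2 - 8*k + 15) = (k - 5)*(k - 3)*(k - 5)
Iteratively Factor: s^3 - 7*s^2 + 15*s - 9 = (s - 1)*(s^2 - 6*s + 9) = (s - 3)*(s - 1)*(s - 3)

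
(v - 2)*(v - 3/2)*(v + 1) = v^3 - 5*v^2/2 - v/2 + 3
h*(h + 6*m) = h^2 + 6*h*m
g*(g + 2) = g^2 + 2*g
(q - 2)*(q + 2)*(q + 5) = q^3 + 5*q^2 - 4*q - 20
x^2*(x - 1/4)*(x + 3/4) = x^4 + x^3/2 - 3*x^2/16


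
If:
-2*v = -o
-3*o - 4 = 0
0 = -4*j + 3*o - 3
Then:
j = -7/4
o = -4/3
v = -2/3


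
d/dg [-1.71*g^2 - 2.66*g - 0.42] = -3.42*g - 2.66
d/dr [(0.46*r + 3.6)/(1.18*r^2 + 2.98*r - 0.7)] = (0.5428*r^2 + 1.3708*r - (0.46*r + 3.6)*(2.36*r + 2.98) - 0.322)/(1.18*r^2 + 2.98*r - 0.7)^2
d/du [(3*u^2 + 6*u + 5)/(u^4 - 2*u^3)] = 2*(-3*u^3 - 6*u^2 + 2*u + 15)/(u^4*(u^2 - 4*u + 4))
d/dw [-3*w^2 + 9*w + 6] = 9 - 6*w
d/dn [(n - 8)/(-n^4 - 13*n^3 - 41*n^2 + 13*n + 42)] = (-n^4 - 13*n^3 - 41*n^2 + 13*n + (n - 8)*(4*n^3 + 39*n^2 + 82*n - 13) + 42)/(n^4 + 13*n^3 + 41*n^2 - 13*n - 42)^2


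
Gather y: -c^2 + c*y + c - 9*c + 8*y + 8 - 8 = -c^2 - 8*c + y*(c + 8)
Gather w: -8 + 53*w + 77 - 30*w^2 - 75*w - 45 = -30*w^2 - 22*w + 24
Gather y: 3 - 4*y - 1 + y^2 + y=y^2 - 3*y + 2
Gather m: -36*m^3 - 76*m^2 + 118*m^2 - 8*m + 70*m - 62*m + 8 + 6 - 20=-36*m^3 + 42*m^2 - 6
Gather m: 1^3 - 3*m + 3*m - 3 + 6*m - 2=6*m - 4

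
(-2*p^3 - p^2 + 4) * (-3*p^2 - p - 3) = 6*p^5 + 5*p^4 + 7*p^3 - 9*p^2 - 4*p - 12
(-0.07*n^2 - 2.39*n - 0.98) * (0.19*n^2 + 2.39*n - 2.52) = -0.0133*n^4 - 0.6214*n^3 - 5.7219*n^2 + 3.6806*n + 2.4696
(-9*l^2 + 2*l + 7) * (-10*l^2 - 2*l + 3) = 90*l^4 - 2*l^3 - 101*l^2 - 8*l + 21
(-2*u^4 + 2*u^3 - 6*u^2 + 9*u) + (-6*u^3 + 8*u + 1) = -2*u^4 - 4*u^3 - 6*u^2 + 17*u + 1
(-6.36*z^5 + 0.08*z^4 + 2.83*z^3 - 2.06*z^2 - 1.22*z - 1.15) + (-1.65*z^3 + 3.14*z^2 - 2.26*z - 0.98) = -6.36*z^5 + 0.08*z^4 + 1.18*z^3 + 1.08*z^2 - 3.48*z - 2.13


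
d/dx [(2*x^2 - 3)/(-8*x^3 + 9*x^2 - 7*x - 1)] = (16*x^4 - 86*x^2 + 50*x - 21)/(64*x^6 - 144*x^5 + 193*x^4 - 110*x^3 + 31*x^2 + 14*x + 1)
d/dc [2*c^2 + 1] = 4*c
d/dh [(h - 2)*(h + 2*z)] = 2*h + 2*z - 2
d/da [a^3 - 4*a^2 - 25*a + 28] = 3*a^2 - 8*a - 25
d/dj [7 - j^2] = -2*j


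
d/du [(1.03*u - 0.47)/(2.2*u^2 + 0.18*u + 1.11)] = (-2.266*u^2 + 2.068*u + 1.2279)/(4.84*u^4 + 0.792*u^3 + 4.9164*u^2 + 0.3996*u + 1.2321)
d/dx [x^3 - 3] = 3*x^2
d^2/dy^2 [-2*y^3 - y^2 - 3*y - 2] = -12*y - 2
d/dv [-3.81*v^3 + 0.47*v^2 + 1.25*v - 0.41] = -11.43*v^2 + 0.94*v + 1.25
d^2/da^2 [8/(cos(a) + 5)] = 8*(sin(a)^2 + 5*cos(a) + 1)/(cos(a) + 5)^3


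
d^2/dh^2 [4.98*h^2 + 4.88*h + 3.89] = 9.96000000000000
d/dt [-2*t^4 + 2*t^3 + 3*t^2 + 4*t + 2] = -8*t^3 + 6*t^2 + 6*t + 4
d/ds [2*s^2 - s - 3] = 4*s - 1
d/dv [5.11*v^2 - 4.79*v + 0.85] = 10.22*v - 4.79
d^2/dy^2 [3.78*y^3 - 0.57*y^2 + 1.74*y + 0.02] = 22.68*y - 1.14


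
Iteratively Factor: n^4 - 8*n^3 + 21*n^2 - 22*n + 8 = (n - 1)*(n^3 - 7*n^2 + 14*n - 8) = (n - 2)*(n - 1)*(n^2 - 5*n + 4) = (n - 4)*(n - 2)*(n - 1)*(n - 1)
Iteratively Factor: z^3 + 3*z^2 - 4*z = (z - 1)*(z^2 + 4*z) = (z - 1)*(z + 4)*(z)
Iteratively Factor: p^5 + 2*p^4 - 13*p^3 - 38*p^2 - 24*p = (p + 1)*(p^4 + p^3 - 14*p^2 - 24*p) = (p + 1)*(p + 2)*(p^3 - p^2 - 12*p) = (p + 1)*(p + 2)*(p + 3)*(p^2 - 4*p) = p*(p + 1)*(p + 2)*(p + 3)*(p - 4)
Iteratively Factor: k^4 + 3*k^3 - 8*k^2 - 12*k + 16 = (k - 1)*(k^3 + 4*k^2 - 4*k - 16) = (k - 1)*(k + 4)*(k^2 - 4) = (k - 2)*(k - 1)*(k + 4)*(k + 2)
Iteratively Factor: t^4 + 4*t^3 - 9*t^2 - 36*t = (t + 4)*(t^3 - 9*t) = (t - 3)*(t + 4)*(t^2 + 3*t) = t*(t - 3)*(t + 4)*(t + 3)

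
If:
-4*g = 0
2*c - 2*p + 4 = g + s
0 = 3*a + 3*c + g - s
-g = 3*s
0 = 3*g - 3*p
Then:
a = 2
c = -2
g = 0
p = 0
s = 0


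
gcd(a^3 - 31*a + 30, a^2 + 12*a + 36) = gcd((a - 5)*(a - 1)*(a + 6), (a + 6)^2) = a + 6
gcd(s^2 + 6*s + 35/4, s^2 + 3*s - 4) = 1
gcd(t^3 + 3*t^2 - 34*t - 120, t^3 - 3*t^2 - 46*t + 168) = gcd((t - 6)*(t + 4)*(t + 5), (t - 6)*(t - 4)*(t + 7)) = t - 6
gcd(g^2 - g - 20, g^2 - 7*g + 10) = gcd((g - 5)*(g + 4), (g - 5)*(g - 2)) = g - 5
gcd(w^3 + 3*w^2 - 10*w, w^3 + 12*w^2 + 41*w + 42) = 1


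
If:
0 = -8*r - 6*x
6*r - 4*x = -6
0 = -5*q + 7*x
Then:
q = 84/85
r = -9/17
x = 12/17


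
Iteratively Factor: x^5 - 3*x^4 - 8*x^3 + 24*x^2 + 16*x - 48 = (x - 3)*(x^4 - 8*x^2 + 16) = (x - 3)*(x - 2)*(x^3 + 2*x^2 - 4*x - 8) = (x - 3)*(x - 2)^2*(x^2 + 4*x + 4) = (x - 3)*(x - 2)^2*(x + 2)*(x + 2)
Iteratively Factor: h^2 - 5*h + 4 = (h - 1)*(h - 4)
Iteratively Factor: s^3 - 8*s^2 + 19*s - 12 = (s - 4)*(s^2 - 4*s + 3) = (s - 4)*(s - 1)*(s - 3)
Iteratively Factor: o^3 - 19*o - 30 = (o + 3)*(o^2 - 3*o - 10) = (o - 5)*(o + 3)*(o + 2)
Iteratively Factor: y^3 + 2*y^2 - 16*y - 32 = (y + 2)*(y^2 - 16) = (y - 4)*(y + 2)*(y + 4)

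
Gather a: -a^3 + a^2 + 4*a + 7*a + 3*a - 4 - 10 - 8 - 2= -a^3 + a^2 + 14*a - 24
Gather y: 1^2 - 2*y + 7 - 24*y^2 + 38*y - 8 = -24*y^2 + 36*y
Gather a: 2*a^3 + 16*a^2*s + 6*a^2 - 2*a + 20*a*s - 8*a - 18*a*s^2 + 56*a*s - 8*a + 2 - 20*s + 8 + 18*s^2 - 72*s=2*a^3 + a^2*(16*s + 6) + a*(-18*s^2 + 76*s - 18) + 18*s^2 - 92*s + 10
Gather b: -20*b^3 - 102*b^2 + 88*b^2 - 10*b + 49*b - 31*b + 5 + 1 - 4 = -20*b^3 - 14*b^2 + 8*b + 2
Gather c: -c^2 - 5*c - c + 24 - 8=-c^2 - 6*c + 16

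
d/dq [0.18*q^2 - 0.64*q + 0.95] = 0.36*q - 0.64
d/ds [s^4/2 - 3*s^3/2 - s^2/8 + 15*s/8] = 2*s^3 - 9*s^2/2 - s/4 + 15/8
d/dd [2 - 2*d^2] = -4*d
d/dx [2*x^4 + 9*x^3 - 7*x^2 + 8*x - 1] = 8*x^3 + 27*x^2 - 14*x + 8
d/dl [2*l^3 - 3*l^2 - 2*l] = 6*l^2 - 6*l - 2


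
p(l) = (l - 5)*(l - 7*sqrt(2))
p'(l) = 2*l - 7*sqrt(2) - 5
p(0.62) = 40.64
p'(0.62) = -13.66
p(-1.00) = 65.40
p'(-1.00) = -16.90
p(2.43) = 19.20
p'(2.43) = -10.04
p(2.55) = 18.01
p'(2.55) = -9.80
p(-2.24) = 87.89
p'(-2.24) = -19.38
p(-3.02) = 103.61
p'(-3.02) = -20.94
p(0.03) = 49.05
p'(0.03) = -14.84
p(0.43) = 43.28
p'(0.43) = -14.04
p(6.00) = -3.90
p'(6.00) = -2.90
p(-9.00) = 264.59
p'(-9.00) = -32.90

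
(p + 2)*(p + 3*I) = p^2 + 2*p + 3*I*p + 6*I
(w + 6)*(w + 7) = w^2 + 13*w + 42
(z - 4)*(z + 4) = z^2 - 16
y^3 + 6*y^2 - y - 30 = (y - 2)*(y + 3)*(y + 5)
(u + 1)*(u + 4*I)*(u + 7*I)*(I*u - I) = I*u^4 - 11*u^3 - 29*I*u^2 + 11*u + 28*I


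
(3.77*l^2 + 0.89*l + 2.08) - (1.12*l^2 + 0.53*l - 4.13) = 2.65*l^2 + 0.36*l + 6.21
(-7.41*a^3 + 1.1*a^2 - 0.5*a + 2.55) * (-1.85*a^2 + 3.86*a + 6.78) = 13.7085*a^5 - 30.6376*a^4 - 45.0688*a^3 + 0.810500000000001*a^2 + 6.453*a + 17.289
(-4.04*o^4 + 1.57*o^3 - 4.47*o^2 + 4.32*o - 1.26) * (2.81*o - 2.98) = -11.3524*o^5 + 16.4509*o^4 - 17.2393*o^3 + 25.4598*o^2 - 16.4142*o + 3.7548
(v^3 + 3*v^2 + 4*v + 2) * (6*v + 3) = 6*v^4 + 21*v^3 + 33*v^2 + 24*v + 6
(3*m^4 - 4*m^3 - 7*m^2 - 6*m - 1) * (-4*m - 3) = -12*m^5 + 7*m^4 + 40*m^3 + 45*m^2 + 22*m + 3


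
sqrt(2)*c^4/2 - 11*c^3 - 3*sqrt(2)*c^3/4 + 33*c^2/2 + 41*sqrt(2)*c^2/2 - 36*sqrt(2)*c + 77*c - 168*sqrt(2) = (c - 7/2)*(c - 8*sqrt(2))*(c - 3*sqrt(2))*(sqrt(2)*c/2 + sqrt(2))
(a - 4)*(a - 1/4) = a^2 - 17*a/4 + 1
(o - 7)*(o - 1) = o^2 - 8*o + 7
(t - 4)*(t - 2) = t^2 - 6*t + 8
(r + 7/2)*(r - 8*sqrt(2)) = r^2 - 8*sqrt(2)*r + 7*r/2 - 28*sqrt(2)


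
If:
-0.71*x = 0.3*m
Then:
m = -2.36666666666667*x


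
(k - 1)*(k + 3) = k^2 + 2*k - 3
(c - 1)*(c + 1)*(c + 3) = c^3 + 3*c^2 - c - 3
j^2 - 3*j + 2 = (j - 2)*(j - 1)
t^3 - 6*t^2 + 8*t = t*(t - 4)*(t - 2)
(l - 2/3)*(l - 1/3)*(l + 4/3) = l^3 + l^2/3 - 10*l/9 + 8/27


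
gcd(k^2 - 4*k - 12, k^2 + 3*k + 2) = k + 2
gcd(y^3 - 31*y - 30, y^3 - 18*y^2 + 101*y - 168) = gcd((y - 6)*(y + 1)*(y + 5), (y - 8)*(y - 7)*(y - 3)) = 1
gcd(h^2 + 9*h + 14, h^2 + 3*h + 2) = h + 2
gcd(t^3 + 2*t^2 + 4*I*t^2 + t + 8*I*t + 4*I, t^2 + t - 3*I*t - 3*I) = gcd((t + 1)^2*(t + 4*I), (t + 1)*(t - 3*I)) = t + 1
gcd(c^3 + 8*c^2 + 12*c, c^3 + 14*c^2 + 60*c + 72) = c^2 + 8*c + 12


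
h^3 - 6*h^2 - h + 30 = (h - 5)*(h - 3)*(h + 2)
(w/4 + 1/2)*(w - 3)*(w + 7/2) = w^3/4 + 5*w^2/8 - 19*w/8 - 21/4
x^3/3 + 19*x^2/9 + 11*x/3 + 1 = (x/3 + 1)*(x + 1/3)*(x + 3)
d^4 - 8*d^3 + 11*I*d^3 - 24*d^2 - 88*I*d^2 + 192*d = d*(d - 8)*(d + 3*I)*(d + 8*I)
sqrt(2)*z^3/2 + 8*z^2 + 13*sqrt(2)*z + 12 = (z + sqrt(2))*(z + 6*sqrt(2))*(sqrt(2)*z/2 + 1)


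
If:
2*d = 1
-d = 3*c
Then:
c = -1/6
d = 1/2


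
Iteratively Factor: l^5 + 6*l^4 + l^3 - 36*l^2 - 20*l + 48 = (l - 2)*(l^4 + 8*l^3 + 17*l^2 - 2*l - 24) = (l - 2)*(l - 1)*(l^3 + 9*l^2 + 26*l + 24) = (l - 2)*(l - 1)*(l + 2)*(l^2 + 7*l + 12) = (l - 2)*(l - 1)*(l + 2)*(l + 4)*(l + 3)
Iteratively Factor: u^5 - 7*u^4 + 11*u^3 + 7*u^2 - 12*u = (u + 1)*(u^4 - 8*u^3 + 19*u^2 - 12*u) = u*(u + 1)*(u^3 - 8*u^2 + 19*u - 12) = u*(u - 3)*(u + 1)*(u^2 - 5*u + 4) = u*(u - 4)*(u - 3)*(u + 1)*(u - 1)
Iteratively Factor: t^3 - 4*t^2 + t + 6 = (t - 2)*(t^2 - 2*t - 3) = (t - 2)*(t + 1)*(t - 3)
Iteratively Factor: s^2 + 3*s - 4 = (s - 1)*(s + 4)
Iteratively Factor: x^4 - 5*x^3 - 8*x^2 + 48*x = (x - 4)*(x^3 - x^2 - 12*x) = (x - 4)*(x + 3)*(x^2 - 4*x) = (x - 4)^2*(x + 3)*(x)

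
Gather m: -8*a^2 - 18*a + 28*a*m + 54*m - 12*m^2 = -8*a^2 - 18*a - 12*m^2 + m*(28*a + 54)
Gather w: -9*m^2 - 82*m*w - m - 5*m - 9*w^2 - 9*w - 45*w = -9*m^2 - 6*m - 9*w^2 + w*(-82*m - 54)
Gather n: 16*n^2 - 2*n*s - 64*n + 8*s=16*n^2 + n*(-2*s - 64) + 8*s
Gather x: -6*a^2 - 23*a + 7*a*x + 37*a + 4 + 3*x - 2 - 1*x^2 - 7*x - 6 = -6*a^2 + 14*a - x^2 + x*(7*a - 4) - 4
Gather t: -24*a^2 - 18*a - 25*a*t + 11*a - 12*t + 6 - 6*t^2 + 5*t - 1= -24*a^2 - 7*a - 6*t^2 + t*(-25*a - 7) + 5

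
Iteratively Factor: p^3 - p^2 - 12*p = (p + 3)*(p^2 - 4*p) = (p - 4)*(p + 3)*(p)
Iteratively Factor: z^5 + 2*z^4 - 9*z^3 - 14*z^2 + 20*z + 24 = (z + 2)*(z^4 - 9*z^2 + 4*z + 12) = (z - 2)*(z + 2)*(z^3 + 2*z^2 - 5*z - 6) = (z - 2)*(z + 1)*(z + 2)*(z^2 + z - 6) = (z - 2)^2*(z + 1)*(z + 2)*(z + 3)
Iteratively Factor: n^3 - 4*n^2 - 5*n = (n + 1)*(n^2 - 5*n) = (n - 5)*(n + 1)*(n)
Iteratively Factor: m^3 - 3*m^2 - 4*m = (m)*(m^2 - 3*m - 4) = m*(m + 1)*(m - 4)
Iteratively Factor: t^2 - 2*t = (t)*(t - 2)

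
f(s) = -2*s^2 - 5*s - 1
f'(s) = -4*s - 5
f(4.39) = -61.49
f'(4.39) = -22.56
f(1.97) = -18.61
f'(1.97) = -12.88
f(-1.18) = 2.12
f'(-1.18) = -0.28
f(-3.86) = -11.50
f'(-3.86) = 10.44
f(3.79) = -48.68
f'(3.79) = -20.16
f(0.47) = -3.79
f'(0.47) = -6.88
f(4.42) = -62.17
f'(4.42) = -22.68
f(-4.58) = -20.05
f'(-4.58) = 13.32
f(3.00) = -34.00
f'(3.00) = -17.00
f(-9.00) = -118.00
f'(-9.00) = 31.00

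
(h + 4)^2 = h^2 + 8*h + 16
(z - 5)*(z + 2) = z^2 - 3*z - 10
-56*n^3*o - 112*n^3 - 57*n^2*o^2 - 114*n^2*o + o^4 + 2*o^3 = (-8*n + o)*(n + o)*(7*n + o)*(o + 2)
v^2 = v^2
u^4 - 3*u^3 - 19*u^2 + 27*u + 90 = (u - 5)*(u - 3)*(u + 2)*(u + 3)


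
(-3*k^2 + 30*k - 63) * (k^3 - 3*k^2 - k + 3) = -3*k^5 + 39*k^4 - 150*k^3 + 150*k^2 + 153*k - 189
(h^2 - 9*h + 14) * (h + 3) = h^3 - 6*h^2 - 13*h + 42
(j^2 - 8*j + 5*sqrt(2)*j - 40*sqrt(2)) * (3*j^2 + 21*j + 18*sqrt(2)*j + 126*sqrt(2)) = 3*j^4 - 3*j^3 + 33*sqrt(2)*j^3 - 33*sqrt(2)*j^2 + 12*j^2 - 1848*sqrt(2)*j - 180*j - 10080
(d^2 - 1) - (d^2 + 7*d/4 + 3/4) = -7*d/4 - 7/4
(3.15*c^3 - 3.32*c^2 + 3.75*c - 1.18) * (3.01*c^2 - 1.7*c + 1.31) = 9.4815*c^5 - 15.3482*c^4 + 21.058*c^3 - 14.276*c^2 + 6.9185*c - 1.5458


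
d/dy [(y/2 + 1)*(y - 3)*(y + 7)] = 3*y^2/2 + 6*y - 13/2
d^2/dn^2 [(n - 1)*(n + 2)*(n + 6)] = 6*n + 14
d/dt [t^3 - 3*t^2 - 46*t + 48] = 3*t^2 - 6*t - 46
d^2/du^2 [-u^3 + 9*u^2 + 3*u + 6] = 18 - 6*u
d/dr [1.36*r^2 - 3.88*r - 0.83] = 2.72*r - 3.88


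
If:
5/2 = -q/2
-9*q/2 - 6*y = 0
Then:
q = -5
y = 15/4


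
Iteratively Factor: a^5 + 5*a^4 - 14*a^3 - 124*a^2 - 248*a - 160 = (a + 2)*(a^4 + 3*a^3 - 20*a^2 - 84*a - 80) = (a - 5)*(a + 2)*(a^3 + 8*a^2 + 20*a + 16) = (a - 5)*(a + 2)^2*(a^2 + 6*a + 8) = (a - 5)*(a + 2)^2*(a + 4)*(a + 2)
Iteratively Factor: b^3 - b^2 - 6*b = (b)*(b^2 - b - 6) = b*(b + 2)*(b - 3)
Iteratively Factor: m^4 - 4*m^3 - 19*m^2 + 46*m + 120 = (m - 4)*(m^3 - 19*m - 30) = (m - 5)*(m - 4)*(m^2 + 5*m + 6) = (m - 5)*(m - 4)*(m + 3)*(m + 2)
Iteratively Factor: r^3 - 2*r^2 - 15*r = (r)*(r^2 - 2*r - 15) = r*(r - 5)*(r + 3)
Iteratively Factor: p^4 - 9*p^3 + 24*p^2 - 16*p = (p - 4)*(p^3 - 5*p^2 + 4*p) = p*(p - 4)*(p^2 - 5*p + 4) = p*(p - 4)*(p - 1)*(p - 4)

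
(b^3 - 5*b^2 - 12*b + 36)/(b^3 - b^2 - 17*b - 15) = (b^2 - 8*b + 12)/(b^2 - 4*b - 5)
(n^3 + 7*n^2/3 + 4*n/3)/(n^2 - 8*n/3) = (3*n^2 + 7*n + 4)/(3*n - 8)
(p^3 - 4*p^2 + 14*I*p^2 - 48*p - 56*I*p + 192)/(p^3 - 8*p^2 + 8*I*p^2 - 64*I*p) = (p^2 + 2*p*(-2 + 3*I) - 24*I)/(p*(p - 8))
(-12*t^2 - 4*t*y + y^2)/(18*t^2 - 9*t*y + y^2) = (2*t + y)/(-3*t + y)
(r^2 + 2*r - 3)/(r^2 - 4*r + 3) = (r + 3)/(r - 3)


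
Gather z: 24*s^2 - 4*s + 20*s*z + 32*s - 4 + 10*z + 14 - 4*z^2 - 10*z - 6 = 24*s^2 + 20*s*z + 28*s - 4*z^2 + 4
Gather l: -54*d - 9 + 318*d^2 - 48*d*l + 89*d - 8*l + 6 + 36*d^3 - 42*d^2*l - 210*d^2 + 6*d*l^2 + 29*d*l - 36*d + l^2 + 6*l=36*d^3 + 108*d^2 - d + l^2*(6*d + 1) + l*(-42*d^2 - 19*d - 2) - 3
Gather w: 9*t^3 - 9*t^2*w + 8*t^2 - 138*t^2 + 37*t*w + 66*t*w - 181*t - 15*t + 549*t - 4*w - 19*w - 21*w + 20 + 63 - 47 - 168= 9*t^3 - 130*t^2 + 353*t + w*(-9*t^2 + 103*t - 44) - 132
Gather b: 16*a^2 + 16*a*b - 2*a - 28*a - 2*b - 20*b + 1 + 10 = 16*a^2 - 30*a + b*(16*a - 22) + 11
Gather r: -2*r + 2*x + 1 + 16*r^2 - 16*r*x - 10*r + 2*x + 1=16*r^2 + r*(-16*x - 12) + 4*x + 2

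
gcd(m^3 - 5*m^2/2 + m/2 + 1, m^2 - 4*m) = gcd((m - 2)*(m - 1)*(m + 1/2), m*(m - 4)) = 1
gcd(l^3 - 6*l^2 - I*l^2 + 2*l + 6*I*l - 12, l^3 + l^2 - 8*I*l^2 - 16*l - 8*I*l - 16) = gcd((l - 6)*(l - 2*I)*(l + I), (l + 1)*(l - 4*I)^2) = 1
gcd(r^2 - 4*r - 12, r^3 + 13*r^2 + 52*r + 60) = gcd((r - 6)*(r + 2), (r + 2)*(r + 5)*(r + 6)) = r + 2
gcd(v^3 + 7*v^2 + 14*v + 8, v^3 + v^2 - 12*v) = v + 4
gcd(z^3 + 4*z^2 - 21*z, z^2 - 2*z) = z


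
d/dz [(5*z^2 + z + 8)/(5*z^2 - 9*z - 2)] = 10*(-5*z^2 - 10*z + 7)/(25*z^4 - 90*z^3 + 61*z^2 + 36*z + 4)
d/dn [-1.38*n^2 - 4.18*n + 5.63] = -2.76*n - 4.18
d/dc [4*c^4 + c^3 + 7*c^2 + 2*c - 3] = 16*c^3 + 3*c^2 + 14*c + 2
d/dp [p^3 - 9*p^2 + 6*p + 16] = 3*p^2 - 18*p + 6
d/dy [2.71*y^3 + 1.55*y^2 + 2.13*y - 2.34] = 8.13*y^2 + 3.1*y + 2.13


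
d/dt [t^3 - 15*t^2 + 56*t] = 3*t^2 - 30*t + 56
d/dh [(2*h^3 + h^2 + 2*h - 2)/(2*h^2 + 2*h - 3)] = 2*(2*h^4 + 4*h^3 - 10*h^2 + h - 1)/(4*h^4 + 8*h^3 - 8*h^2 - 12*h + 9)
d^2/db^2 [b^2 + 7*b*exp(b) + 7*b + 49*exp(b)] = 7*b*exp(b) + 63*exp(b) + 2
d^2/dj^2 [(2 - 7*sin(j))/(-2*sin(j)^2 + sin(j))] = 2*(-14*sin(j)^2 + 9*sin(j) + 22 - 23/sin(j) + 12/sin(j)^2 - 2/sin(j)^3)/(2*sin(j) - 1)^3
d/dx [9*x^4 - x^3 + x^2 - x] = 36*x^3 - 3*x^2 + 2*x - 1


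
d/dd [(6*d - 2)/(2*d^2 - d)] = 2*(-6*d^2 + 4*d - 1)/(d^2*(4*d^2 - 4*d + 1))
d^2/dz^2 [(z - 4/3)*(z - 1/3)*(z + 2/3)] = 6*z - 2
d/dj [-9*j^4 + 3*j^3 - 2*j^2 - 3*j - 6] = -36*j^3 + 9*j^2 - 4*j - 3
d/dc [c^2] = 2*c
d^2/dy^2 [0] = 0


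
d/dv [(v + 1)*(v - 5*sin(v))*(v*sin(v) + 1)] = (v + 1)*(v - 5*sin(v))*(v*cos(v) + sin(v)) - (v + 1)*(v*sin(v) + 1)*(5*cos(v) - 1) + (v - 5*sin(v))*(v*sin(v) + 1)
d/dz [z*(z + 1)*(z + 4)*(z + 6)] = 4*z^3 + 33*z^2 + 68*z + 24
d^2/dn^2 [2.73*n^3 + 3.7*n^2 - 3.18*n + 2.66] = 16.38*n + 7.4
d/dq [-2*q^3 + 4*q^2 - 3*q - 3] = -6*q^2 + 8*q - 3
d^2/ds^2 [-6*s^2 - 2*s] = -12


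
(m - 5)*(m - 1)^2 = m^3 - 7*m^2 + 11*m - 5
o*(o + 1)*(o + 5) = o^3 + 6*o^2 + 5*o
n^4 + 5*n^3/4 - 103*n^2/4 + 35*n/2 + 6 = (n - 4)*(n - 1)*(n + 1/4)*(n + 6)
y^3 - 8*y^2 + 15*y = y*(y - 5)*(y - 3)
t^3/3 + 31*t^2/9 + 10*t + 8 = (t/3 + 1)*(t + 4/3)*(t + 6)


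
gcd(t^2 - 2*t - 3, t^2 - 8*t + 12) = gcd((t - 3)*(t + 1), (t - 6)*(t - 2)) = 1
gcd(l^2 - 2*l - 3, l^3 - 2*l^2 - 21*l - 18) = l + 1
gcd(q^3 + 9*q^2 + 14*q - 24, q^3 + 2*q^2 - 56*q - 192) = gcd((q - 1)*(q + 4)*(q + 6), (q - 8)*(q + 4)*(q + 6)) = q^2 + 10*q + 24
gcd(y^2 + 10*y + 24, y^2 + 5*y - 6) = y + 6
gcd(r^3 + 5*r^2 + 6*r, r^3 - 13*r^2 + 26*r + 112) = r + 2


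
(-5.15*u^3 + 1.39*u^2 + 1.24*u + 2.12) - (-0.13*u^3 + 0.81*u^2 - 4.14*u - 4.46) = -5.02*u^3 + 0.58*u^2 + 5.38*u + 6.58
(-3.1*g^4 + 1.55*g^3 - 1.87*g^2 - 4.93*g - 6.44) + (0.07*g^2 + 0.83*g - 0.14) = -3.1*g^4 + 1.55*g^3 - 1.8*g^2 - 4.1*g - 6.58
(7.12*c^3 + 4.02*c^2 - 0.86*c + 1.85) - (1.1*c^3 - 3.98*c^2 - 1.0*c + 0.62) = 6.02*c^3 + 8.0*c^2 + 0.14*c + 1.23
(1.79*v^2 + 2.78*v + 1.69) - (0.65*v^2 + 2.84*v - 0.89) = 1.14*v^2 - 0.0600000000000001*v + 2.58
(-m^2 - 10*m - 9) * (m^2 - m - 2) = -m^4 - 9*m^3 + 3*m^2 + 29*m + 18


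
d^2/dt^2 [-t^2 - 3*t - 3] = -2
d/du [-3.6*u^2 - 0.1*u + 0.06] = -7.2*u - 0.1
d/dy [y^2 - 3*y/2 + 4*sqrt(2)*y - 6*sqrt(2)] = 2*y - 3/2 + 4*sqrt(2)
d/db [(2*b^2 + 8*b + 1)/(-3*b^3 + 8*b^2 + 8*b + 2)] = (6*b^4 + 48*b^3 - 39*b^2 - 8*b + 8)/(9*b^6 - 48*b^5 + 16*b^4 + 116*b^3 + 96*b^2 + 32*b + 4)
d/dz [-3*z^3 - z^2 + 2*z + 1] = -9*z^2 - 2*z + 2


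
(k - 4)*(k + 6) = k^2 + 2*k - 24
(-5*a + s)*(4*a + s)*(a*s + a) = -20*a^3*s - 20*a^3 - a^2*s^2 - a^2*s + a*s^3 + a*s^2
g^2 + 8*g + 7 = (g + 1)*(g + 7)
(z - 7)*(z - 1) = z^2 - 8*z + 7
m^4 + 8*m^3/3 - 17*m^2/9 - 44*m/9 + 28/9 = (m - 1)*(m - 2/3)*(m + 2)*(m + 7/3)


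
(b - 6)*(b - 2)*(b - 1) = b^3 - 9*b^2 + 20*b - 12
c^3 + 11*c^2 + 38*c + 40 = (c + 2)*(c + 4)*(c + 5)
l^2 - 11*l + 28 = (l - 7)*(l - 4)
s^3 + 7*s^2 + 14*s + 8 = (s + 1)*(s + 2)*(s + 4)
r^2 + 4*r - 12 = (r - 2)*(r + 6)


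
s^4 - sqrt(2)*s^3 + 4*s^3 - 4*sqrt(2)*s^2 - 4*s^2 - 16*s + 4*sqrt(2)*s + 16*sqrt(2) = (s - 2)*(s + 2)*(s + 4)*(s - sqrt(2))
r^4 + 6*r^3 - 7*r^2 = r^2*(r - 1)*(r + 7)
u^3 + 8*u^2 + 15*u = u*(u + 3)*(u + 5)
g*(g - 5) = g^2 - 5*g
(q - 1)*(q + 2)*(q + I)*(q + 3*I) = q^4 + q^3 + 4*I*q^3 - 5*q^2 + 4*I*q^2 - 3*q - 8*I*q + 6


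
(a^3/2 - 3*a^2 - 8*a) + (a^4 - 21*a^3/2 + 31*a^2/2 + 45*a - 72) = a^4 - 10*a^3 + 25*a^2/2 + 37*a - 72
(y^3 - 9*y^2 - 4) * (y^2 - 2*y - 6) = y^5 - 11*y^4 + 12*y^3 + 50*y^2 + 8*y + 24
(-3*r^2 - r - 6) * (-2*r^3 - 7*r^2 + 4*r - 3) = 6*r^5 + 23*r^4 + 7*r^3 + 47*r^2 - 21*r + 18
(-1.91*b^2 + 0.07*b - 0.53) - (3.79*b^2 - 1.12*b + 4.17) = -5.7*b^2 + 1.19*b - 4.7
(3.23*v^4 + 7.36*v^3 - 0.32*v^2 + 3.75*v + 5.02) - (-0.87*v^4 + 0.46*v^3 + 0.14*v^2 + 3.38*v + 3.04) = 4.1*v^4 + 6.9*v^3 - 0.46*v^2 + 0.37*v + 1.98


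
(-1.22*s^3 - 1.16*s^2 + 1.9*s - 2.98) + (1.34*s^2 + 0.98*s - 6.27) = -1.22*s^3 + 0.18*s^2 + 2.88*s - 9.25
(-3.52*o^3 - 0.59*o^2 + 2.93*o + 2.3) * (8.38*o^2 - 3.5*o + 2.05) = -29.4976*o^5 + 7.3758*o^4 + 19.4024*o^3 + 7.8095*o^2 - 2.0435*o + 4.715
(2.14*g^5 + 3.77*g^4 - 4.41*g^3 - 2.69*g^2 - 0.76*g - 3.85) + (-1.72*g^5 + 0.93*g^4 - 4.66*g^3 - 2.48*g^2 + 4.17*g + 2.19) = 0.42*g^5 + 4.7*g^4 - 9.07*g^3 - 5.17*g^2 + 3.41*g - 1.66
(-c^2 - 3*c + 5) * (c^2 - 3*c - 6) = -c^4 + 20*c^2 + 3*c - 30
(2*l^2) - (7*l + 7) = 2*l^2 - 7*l - 7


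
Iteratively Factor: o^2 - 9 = (o + 3)*(o - 3)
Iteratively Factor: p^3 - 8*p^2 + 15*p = (p - 5)*(p^2 - 3*p) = (p - 5)*(p - 3)*(p)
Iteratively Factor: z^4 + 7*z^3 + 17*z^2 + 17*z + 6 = (z + 1)*(z^3 + 6*z^2 + 11*z + 6) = (z + 1)*(z + 3)*(z^2 + 3*z + 2) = (z + 1)^2*(z + 3)*(z + 2)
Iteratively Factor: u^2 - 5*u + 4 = (u - 1)*(u - 4)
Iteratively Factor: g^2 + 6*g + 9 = (g + 3)*(g + 3)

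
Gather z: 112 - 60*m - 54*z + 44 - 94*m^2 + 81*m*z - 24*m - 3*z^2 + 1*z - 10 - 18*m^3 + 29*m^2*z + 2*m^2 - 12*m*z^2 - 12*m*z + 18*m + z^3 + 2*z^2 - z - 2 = -18*m^3 - 92*m^2 - 66*m + z^3 + z^2*(-12*m - 1) + z*(29*m^2 + 69*m - 54) + 144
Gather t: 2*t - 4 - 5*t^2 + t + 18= -5*t^2 + 3*t + 14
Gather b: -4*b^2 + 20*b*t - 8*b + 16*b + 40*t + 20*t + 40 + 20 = -4*b^2 + b*(20*t + 8) + 60*t + 60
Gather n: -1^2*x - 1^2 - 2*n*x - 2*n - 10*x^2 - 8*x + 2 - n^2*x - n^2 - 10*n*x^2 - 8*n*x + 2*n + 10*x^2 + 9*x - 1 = n^2*(-x - 1) + n*(-10*x^2 - 10*x)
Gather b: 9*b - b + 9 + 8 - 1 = 8*b + 16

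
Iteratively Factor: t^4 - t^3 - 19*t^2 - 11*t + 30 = (t + 2)*(t^3 - 3*t^2 - 13*t + 15) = (t - 1)*(t + 2)*(t^2 - 2*t - 15) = (t - 1)*(t + 2)*(t + 3)*(t - 5)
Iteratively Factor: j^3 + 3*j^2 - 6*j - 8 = (j + 4)*(j^2 - j - 2) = (j - 2)*(j + 4)*(j + 1)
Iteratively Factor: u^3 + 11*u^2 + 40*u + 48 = (u + 4)*(u^2 + 7*u + 12) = (u + 3)*(u + 4)*(u + 4)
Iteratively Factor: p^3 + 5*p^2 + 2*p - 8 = (p + 2)*(p^2 + 3*p - 4) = (p - 1)*(p + 2)*(p + 4)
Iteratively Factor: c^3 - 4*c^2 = (c - 4)*(c^2) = c*(c - 4)*(c)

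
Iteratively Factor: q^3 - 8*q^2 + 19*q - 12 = (q - 4)*(q^2 - 4*q + 3) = (q - 4)*(q - 3)*(q - 1)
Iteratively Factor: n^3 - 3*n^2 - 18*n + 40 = (n - 2)*(n^2 - n - 20) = (n - 5)*(n - 2)*(n + 4)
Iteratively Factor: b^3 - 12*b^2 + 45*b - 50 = (b - 5)*(b^2 - 7*b + 10) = (b - 5)^2*(b - 2)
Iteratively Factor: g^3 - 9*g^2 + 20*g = (g - 5)*(g^2 - 4*g) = g*(g - 5)*(g - 4)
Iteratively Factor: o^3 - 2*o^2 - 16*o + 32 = (o - 4)*(o^2 + 2*o - 8) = (o - 4)*(o - 2)*(o + 4)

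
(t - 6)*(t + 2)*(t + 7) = t^3 + 3*t^2 - 40*t - 84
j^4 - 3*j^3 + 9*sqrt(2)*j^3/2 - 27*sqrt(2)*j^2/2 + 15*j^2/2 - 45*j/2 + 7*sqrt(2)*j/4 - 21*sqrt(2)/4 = (j - 3)*(j + sqrt(2)/2)^2*(j + 7*sqrt(2)/2)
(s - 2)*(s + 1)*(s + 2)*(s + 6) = s^4 + 7*s^3 + 2*s^2 - 28*s - 24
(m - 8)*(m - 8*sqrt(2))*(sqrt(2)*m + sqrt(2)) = sqrt(2)*m^3 - 16*m^2 - 7*sqrt(2)*m^2 - 8*sqrt(2)*m + 112*m + 128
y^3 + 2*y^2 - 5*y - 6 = (y - 2)*(y + 1)*(y + 3)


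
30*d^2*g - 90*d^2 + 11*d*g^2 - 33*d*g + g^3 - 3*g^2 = (5*d + g)*(6*d + g)*(g - 3)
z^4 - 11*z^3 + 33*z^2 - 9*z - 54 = (z - 6)*(z - 3)^2*(z + 1)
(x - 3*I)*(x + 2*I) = x^2 - I*x + 6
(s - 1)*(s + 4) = s^2 + 3*s - 4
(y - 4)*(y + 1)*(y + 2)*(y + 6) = y^4 + 5*y^3 - 16*y^2 - 68*y - 48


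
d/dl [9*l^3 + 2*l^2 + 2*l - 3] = 27*l^2 + 4*l + 2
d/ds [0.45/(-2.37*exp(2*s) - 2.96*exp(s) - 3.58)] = (2.133*exp(s) + 1.332)*exp(s)/(2.37*exp(2*s) + 2.96*exp(s) + 3.58)^2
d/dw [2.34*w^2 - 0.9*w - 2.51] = 4.68*w - 0.9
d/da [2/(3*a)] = -2/(3*a^2)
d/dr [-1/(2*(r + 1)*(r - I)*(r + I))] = ((r + 1)*(r - I) + (r + 1)*(r + I) + (r - I)*(r + I))/(2*(r + 1)^2*(r - I)^2*(r + I)^2)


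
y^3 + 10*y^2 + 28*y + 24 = (y + 2)^2*(y + 6)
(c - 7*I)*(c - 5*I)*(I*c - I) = I*c^3 + 12*c^2 - I*c^2 - 12*c - 35*I*c + 35*I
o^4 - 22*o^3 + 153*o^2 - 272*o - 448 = (o - 8)^2*(o - 7)*(o + 1)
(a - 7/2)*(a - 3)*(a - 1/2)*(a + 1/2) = a^4 - 13*a^3/2 + 41*a^2/4 + 13*a/8 - 21/8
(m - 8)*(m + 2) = m^2 - 6*m - 16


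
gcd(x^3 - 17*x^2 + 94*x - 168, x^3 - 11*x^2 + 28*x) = x^2 - 11*x + 28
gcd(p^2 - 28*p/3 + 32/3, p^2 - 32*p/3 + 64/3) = p - 8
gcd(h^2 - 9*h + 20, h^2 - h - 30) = 1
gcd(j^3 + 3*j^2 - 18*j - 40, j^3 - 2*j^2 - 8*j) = j^2 - 2*j - 8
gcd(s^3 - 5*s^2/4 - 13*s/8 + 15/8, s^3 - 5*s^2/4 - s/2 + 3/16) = s - 3/2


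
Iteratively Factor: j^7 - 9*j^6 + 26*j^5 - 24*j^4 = (j - 2)*(j^6 - 7*j^5 + 12*j^4) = j*(j - 2)*(j^5 - 7*j^4 + 12*j^3) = j^2*(j - 2)*(j^4 - 7*j^3 + 12*j^2) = j^3*(j - 2)*(j^3 - 7*j^2 + 12*j) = j^3*(j - 3)*(j - 2)*(j^2 - 4*j) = j^4*(j - 3)*(j - 2)*(j - 4)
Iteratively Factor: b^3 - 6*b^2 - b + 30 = (b + 2)*(b^2 - 8*b + 15) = (b - 3)*(b + 2)*(b - 5)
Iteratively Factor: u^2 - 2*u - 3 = (u + 1)*(u - 3)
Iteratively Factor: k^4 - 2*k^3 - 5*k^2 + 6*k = (k)*(k^3 - 2*k^2 - 5*k + 6) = k*(k - 1)*(k^2 - k - 6) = k*(k - 1)*(k + 2)*(k - 3)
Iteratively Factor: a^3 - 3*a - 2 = (a - 2)*(a^2 + 2*a + 1) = (a - 2)*(a + 1)*(a + 1)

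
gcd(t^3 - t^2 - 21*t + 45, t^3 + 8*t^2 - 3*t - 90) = t^2 + 2*t - 15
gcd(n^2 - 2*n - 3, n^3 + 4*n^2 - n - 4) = n + 1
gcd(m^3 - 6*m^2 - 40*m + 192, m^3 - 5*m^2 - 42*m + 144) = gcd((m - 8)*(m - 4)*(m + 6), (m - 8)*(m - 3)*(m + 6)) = m^2 - 2*m - 48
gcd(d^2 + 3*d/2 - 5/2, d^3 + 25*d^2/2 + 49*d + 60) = d + 5/2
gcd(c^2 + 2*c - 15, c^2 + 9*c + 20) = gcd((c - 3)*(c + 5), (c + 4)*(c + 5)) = c + 5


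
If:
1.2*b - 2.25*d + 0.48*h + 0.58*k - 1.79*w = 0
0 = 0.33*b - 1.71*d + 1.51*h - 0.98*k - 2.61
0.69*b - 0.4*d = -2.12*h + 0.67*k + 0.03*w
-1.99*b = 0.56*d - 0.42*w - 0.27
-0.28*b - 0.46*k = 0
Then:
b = 1.12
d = -1.68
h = -0.86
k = -0.68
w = 2.41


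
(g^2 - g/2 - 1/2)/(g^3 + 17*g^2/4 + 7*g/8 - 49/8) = 4*(2*g + 1)/(8*g^2 + 42*g + 49)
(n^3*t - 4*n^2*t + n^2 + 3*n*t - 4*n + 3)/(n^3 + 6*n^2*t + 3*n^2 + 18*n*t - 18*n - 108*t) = (n^2*t - n*t + n - 1)/(n^2 + 6*n*t + 6*n + 36*t)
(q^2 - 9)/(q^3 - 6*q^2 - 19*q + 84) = (q + 3)/(q^2 - 3*q - 28)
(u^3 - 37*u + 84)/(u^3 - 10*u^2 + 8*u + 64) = (u^2 + 4*u - 21)/(u^2 - 6*u - 16)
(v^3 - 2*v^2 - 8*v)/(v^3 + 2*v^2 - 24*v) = (v + 2)/(v + 6)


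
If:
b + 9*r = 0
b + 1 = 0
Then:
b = -1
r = 1/9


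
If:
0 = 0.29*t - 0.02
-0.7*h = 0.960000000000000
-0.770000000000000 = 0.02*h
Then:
No Solution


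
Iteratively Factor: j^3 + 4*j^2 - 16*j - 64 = (j + 4)*(j^2 - 16) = (j - 4)*(j + 4)*(j + 4)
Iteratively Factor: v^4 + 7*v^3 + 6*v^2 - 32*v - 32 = (v + 4)*(v^3 + 3*v^2 - 6*v - 8) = (v + 1)*(v + 4)*(v^2 + 2*v - 8) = (v - 2)*(v + 1)*(v + 4)*(v + 4)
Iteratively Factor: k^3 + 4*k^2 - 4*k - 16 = (k + 2)*(k^2 + 2*k - 8) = (k - 2)*(k + 2)*(k + 4)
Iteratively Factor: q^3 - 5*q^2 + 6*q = (q - 3)*(q^2 - 2*q) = q*(q - 3)*(q - 2)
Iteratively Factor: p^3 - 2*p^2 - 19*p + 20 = (p - 1)*(p^2 - p - 20) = (p - 1)*(p + 4)*(p - 5)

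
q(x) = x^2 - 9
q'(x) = 2*x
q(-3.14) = 0.86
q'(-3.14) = -6.28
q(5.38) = 19.94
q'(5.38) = 10.76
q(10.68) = 105.06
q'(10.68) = 21.36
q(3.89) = 6.13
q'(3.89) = 7.78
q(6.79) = 37.10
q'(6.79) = 13.58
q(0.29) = -8.92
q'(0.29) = 0.58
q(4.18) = 8.47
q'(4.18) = 8.36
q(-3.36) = 2.29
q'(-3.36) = -6.72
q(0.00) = -9.00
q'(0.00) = 0.00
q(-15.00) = 216.00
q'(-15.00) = -30.00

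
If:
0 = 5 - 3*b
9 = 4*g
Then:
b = 5/3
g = 9/4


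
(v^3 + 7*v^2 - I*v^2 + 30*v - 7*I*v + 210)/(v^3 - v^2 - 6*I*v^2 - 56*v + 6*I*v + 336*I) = (v + 5*I)/(v - 8)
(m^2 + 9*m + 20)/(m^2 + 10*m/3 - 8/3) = 3*(m + 5)/(3*m - 2)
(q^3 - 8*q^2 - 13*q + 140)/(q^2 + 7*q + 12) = (q^2 - 12*q + 35)/(q + 3)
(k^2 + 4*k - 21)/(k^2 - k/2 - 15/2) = 2*(k + 7)/(2*k + 5)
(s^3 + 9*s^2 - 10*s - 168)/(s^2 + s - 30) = (s^2 + 3*s - 28)/(s - 5)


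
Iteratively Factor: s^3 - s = (s)*(s^2 - 1) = s*(s + 1)*(s - 1)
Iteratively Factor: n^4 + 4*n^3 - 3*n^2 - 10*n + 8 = (n + 2)*(n^3 + 2*n^2 - 7*n + 4) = (n + 2)*(n + 4)*(n^2 - 2*n + 1) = (n - 1)*(n + 2)*(n + 4)*(n - 1)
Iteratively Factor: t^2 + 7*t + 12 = (t + 4)*(t + 3)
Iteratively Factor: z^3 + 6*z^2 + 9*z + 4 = (z + 4)*(z^2 + 2*z + 1) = (z + 1)*(z + 4)*(z + 1)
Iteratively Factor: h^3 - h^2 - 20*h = (h + 4)*(h^2 - 5*h) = (h - 5)*(h + 4)*(h)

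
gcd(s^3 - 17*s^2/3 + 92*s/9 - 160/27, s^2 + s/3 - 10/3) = s - 5/3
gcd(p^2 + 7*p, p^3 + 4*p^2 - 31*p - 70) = p + 7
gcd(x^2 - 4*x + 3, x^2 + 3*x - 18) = x - 3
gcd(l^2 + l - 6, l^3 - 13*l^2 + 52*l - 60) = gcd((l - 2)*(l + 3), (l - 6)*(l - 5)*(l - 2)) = l - 2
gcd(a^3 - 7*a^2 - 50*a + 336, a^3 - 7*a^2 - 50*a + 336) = a^3 - 7*a^2 - 50*a + 336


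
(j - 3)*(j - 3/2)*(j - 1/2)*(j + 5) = j^4 - 73*j^2/4 + 63*j/2 - 45/4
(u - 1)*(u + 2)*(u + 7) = u^3 + 8*u^2 + 5*u - 14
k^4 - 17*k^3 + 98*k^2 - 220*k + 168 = (k - 7)*(k - 6)*(k - 2)^2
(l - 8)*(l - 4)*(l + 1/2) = l^3 - 23*l^2/2 + 26*l + 16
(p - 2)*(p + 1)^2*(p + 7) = p^4 + 7*p^3 - 3*p^2 - 23*p - 14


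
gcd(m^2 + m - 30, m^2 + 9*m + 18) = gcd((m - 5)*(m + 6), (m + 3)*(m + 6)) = m + 6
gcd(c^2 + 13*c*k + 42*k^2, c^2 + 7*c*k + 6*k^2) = c + 6*k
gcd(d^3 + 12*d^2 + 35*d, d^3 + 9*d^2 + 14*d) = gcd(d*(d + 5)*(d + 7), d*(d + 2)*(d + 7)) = d^2 + 7*d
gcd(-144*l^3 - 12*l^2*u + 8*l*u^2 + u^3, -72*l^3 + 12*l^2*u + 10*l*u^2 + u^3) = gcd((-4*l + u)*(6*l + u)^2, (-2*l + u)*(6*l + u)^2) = 36*l^2 + 12*l*u + u^2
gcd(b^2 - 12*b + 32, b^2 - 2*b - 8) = b - 4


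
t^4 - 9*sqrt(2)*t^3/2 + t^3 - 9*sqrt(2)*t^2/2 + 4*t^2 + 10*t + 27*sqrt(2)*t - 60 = (t - 2)*(t + 3)*(t - 5*sqrt(2)/2)*(t - 2*sqrt(2))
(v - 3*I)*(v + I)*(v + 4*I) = v^3 + 2*I*v^2 + 11*v + 12*I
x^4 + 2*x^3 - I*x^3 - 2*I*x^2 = x^2*(x + 2)*(x - I)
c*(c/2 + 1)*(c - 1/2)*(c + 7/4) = c^4/2 + 13*c^3/8 + 13*c^2/16 - 7*c/8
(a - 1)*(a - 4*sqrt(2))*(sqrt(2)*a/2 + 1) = sqrt(2)*a^3/2 - 3*a^2 - sqrt(2)*a^2/2 - 4*sqrt(2)*a + 3*a + 4*sqrt(2)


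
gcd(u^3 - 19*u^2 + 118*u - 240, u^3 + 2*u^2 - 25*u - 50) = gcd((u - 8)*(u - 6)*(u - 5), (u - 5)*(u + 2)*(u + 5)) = u - 5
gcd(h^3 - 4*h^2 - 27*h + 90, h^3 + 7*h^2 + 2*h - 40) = h + 5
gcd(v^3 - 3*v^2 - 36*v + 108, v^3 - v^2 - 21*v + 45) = v - 3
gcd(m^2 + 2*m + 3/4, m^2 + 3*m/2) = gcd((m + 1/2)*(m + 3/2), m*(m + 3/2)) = m + 3/2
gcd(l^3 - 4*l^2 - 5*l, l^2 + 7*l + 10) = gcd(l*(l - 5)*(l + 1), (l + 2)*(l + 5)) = 1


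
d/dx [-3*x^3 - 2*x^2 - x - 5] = -9*x^2 - 4*x - 1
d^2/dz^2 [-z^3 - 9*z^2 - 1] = -6*z - 18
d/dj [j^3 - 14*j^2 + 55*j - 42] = 3*j^2 - 28*j + 55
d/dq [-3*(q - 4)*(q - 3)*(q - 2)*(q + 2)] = -12*q^3 + 63*q^2 - 48*q - 84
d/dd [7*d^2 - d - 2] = 14*d - 1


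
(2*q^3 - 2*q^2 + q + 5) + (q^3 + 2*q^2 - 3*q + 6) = 3*q^3 - 2*q + 11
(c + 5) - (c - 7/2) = 17/2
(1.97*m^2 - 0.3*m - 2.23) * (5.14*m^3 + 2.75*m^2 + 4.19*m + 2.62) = 10.1258*m^5 + 3.8755*m^4 - 4.0329*m^3 - 2.2281*m^2 - 10.1297*m - 5.8426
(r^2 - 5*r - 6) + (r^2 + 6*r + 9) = 2*r^2 + r + 3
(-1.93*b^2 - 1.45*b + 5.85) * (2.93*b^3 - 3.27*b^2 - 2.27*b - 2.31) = -5.6549*b^5 + 2.0626*b^4 + 26.2631*b^3 - 11.3797*b^2 - 9.93*b - 13.5135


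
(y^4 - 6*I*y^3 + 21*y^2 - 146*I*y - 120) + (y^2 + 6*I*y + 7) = y^4 - 6*I*y^3 + 22*y^2 - 140*I*y - 113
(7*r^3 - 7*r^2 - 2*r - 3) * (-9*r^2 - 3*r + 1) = -63*r^5 + 42*r^4 + 46*r^3 + 26*r^2 + 7*r - 3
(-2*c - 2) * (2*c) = -4*c^2 - 4*c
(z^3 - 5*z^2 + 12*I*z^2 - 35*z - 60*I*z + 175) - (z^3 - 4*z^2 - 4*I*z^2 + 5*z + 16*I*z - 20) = -z^2 + 16*I*z^2 - 40*z - 76*I*z + 195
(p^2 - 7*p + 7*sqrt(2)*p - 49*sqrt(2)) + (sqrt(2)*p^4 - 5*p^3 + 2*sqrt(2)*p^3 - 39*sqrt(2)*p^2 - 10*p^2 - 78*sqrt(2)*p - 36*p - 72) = sqrt(2)*p^4 - 5*p^3 + 2*sqrt(2)*p^3 - 39*sqrt(2)*p^2 - 9*p^2 - 71*sqrt(2)*p - 43*p - 72 - 49*sqrt(2)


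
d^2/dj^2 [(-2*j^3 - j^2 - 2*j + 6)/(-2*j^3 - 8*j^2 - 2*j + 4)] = (-7*j^6 + 9*j^4 - 134*j^3 - 270*j^2 - 36*j - 46)/(j^9 + 12*j^8 + 51*j^7 + 82*j^6 + 3*j^5 - 96*j^4 - 35*j^3 + 42*j^2 + 12*j - 8)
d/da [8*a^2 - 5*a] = 16*a - 5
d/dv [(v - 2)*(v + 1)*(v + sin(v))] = (v - 2)*(v + 1)*(cos(v) + 1) + (v - 2)*(v + sin(v)) + (v + 1)*(v + sin(v))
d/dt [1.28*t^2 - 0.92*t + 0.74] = 2.56*t - 0.92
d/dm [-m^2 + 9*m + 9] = 9 - 2*m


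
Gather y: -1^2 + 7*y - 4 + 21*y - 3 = 28*y - 8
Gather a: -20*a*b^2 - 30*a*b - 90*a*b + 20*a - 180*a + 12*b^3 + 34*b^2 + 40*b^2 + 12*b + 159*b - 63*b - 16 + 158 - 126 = a*(-20*b^2 - 120*b - 160) + 12*b^3 + 74*b^2 + 108*b + 16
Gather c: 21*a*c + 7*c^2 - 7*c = 7*c^2 + c*(21*a - 7)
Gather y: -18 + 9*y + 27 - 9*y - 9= 0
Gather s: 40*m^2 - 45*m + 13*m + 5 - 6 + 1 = 40*m^2 - 32*m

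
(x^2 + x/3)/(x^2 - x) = (x + 1/3)/(x - 1)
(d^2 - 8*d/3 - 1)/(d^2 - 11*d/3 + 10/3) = (3*d^2 - 8*d - 3)/(3*d^2 - 11*d + 10)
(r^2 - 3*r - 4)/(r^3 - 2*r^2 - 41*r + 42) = (r^2 - 3*r - 4)/(r^3 - 2*r^2 - 41*r + 42)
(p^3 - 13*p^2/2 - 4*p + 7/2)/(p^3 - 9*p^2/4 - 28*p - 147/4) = 2*(2*p^2 + p - 1)/(4*p^2 + 19*p + 21)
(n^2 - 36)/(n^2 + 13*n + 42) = (n - 6)/(n + 7)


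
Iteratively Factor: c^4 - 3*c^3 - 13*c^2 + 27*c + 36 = (c - 4)*(c^3 + c^2 - 9*c - 9) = (c - 4)*(c + 3)*(c^2 - 2*c - 3) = (c - 4)*(c + 1)*(c + 3)*(c - 3)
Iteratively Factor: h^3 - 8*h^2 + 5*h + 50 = (h - 5)*(h^2 - 3*h - 10) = (h - 5)^2*(h + 2)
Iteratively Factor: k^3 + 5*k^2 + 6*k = (k + 2)*(k^2 + 3*k) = (k + 2)*(k + 3)*(k)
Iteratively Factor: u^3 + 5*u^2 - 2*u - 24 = (u - 2)*(u^2 + 7*u + 12) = (u - 2)*(u + 3)*(u + 4)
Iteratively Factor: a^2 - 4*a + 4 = (a - 2)*(a - 2)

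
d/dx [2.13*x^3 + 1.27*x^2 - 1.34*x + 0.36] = 6.39*x^2 + 2.54*x - 1.34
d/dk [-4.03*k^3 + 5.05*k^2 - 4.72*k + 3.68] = -12.09*k^2 + 10.1*k - 4.72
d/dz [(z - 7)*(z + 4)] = 2*z - 3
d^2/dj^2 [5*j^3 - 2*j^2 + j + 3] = 30*j - 4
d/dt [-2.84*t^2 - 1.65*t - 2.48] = -5.68*t - 1.65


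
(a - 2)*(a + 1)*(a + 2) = a^3 + a^2 - 4*a - 4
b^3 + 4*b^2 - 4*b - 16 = (b - 2)*(b + 2)*(b + 4)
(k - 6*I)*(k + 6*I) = k^2 + 36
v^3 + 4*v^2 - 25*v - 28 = (v - 4)*(v + 1)*(v + 7)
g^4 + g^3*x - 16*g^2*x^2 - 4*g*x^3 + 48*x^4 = (g - 3*x)*(g - 2*x)*(g + 2*x)*(g + 4*x)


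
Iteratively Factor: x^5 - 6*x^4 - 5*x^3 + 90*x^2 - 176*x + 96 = (x - 2)*(x^4 - 4*x^3 - 13*x^2 + 64*x - 48) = (x - 4)*(x - 2)*(x^3 - 13*x + 12) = (x - 4)*(x - 2)*(x - 1)*(x^2 + x - 12) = (x - 4)*(x - 3)*(x - 2)*(x - 1)*(x + 4)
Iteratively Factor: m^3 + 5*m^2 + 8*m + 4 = (m + 2)*(m^2 + 3*m + 2) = (m + 1)*(m + 2)*(m + 2)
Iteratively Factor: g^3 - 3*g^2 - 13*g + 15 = (g - 5)*(g^2 + 2*g - 3) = (g - 5)*(g - 1)*(g + 3)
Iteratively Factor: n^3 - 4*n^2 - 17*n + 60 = (n + 4)*(n^2 - 8*n + 15) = (n - 3)*(n + 4)*(n - 5)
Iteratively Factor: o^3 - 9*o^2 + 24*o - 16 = (o - 1)*(o^2 - 8*o + 16) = (o - 4)*(o - 1)*(o - 4)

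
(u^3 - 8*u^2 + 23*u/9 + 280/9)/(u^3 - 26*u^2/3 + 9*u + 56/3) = (u + 5/3)/(u + 1)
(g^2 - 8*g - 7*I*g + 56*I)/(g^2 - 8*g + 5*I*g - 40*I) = (g - 7*I)/(g + 5*I)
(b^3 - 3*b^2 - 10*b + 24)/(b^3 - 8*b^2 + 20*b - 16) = (b + 3)/(b - 2)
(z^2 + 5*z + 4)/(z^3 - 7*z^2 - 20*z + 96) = (z + 1)/(z^2 - 11*z + 24)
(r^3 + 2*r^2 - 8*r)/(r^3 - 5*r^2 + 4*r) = (r^2 + 2*r - 8)/(r^2 - 5*r + 4)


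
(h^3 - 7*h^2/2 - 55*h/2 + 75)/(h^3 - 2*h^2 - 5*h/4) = 2*(h^2 - h - 30)/(h*(2*h + 1))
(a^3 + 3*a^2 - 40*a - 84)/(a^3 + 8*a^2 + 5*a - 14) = (a - 6)/(a - 1)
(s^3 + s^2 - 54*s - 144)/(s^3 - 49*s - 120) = (s + 6)/(s + 5)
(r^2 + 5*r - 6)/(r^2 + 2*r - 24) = (r - 1)/(r - 4)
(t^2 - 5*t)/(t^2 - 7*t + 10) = t/(t - 2)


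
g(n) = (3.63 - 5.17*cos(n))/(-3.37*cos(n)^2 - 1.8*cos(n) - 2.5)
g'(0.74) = -0.59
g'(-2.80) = -0.44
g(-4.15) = -2.56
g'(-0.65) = 0.46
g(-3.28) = -2.18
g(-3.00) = -2.18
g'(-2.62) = -0.61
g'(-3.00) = -0.19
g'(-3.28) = 0.19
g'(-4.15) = -0.20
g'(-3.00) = -0.19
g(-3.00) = -2.18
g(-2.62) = -2.34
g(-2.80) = -2.24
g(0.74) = 0.03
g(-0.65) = 0.08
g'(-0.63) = 0.43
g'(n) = (3.63 - 5.17*cos(n))*(-6.74*sin(n)*cos(n) - 1.8*sin(n))/(-3.37*cos(n)^2 - 1.8*cos(n) - 2.5)^2 + 5.17*sin(n)/(-3.37*cos(n)^2 - 1.8*cos(n) - 2.5) = (17.4229*cos(n)^2 - 24.4662*cos(n) - 19.459)*sin(n)/(11.3569*cos(n)^4 + 12.132*cos(n)^3 + 20.09*cos(n)^2 + 9.0*cos(n) + 6.25)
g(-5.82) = 0.15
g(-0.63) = 0.09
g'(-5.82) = -0.26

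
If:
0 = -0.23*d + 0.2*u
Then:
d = 0.869565217391304*u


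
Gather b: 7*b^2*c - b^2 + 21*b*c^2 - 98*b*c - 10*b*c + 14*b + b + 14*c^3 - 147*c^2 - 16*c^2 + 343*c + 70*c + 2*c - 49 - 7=b^2*(7*c - 1) + b*(21*c^2 - 108*c + 15) + 14*c^3 - 163*c^2 + 415*c - 56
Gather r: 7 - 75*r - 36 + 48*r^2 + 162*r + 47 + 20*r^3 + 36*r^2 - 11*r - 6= 20*r^3 + 84*r^2 + 76*r + 12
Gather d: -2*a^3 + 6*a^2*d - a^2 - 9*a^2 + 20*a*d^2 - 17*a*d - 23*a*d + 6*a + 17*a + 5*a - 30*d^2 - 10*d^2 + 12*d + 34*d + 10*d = -2*a^3 - 10*a^2 + 28*a + d^2*(20*a - 40) + d*(6*a^2 - 40*a + 56)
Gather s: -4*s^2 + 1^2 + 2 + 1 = 4 - 4*s^2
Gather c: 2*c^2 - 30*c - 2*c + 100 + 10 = 2*c^2 - 32*c + 110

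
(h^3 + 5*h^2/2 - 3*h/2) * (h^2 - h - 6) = h^5 + 3*h^4/2 - 10*h^3 - 27*h^2/2 + 9*h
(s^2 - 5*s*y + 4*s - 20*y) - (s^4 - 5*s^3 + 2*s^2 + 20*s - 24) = -s^4 + 5*s^3 - s^2 - 5*s*y - 16*s - 20*y + 24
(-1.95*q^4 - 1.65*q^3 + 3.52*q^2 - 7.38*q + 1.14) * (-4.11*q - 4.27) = 8.0145*q^5 + 15.108*q^4 - 7.4217*q^3 + 15.3014*q^2 + 26.8272*q - 4.8678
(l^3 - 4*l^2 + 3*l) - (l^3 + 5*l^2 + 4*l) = -9*l^2 - l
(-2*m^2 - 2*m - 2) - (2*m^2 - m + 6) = -4*m^2 - m - 8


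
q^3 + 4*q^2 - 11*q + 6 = (q - 1)^2*(q + 6)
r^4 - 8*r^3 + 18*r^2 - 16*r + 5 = (r - 5)*(r - 1)^3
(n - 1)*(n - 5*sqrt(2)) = n^2 - 5*sqrt(2)*n - n + 5*sqrt(2)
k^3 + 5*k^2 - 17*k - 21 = (k - 3)*(k + 1)*(k + 7)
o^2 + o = o*(o + 1)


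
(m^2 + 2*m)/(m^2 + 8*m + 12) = m/(m + 6)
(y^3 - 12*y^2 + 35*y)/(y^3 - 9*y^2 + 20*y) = (y - 7)/(y - 4)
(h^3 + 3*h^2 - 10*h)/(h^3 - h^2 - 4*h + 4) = h*(h + 5)/(h^2 + h - 2)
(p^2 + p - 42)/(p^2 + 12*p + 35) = (p - 6)/(p + 5)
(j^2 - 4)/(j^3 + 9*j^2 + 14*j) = (j - 2)/(j*(j + 7))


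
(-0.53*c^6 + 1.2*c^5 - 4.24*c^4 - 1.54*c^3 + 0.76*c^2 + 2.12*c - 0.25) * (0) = 0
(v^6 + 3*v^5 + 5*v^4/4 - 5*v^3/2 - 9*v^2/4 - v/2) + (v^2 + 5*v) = v^6 + 3*v^5 + 5*v^4/4 - 5*v^3/2 - 5*v^2/4 + 9*v/2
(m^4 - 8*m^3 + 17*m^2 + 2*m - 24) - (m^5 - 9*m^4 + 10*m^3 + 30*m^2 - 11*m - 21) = -m^5 + 10*m^4 - 18*m^3 - 13*m^2 + 13*m - 3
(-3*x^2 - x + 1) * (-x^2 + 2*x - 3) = 3*x^4 - 5*x^3 + 6*x^2 + 5*x - 3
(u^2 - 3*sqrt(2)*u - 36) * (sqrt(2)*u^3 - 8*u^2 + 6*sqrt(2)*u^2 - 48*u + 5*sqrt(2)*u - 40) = sqrt(2)*u^5 - 14*u^4 + 6*sqrt(2)*u^4 - 84*u^3 - 7*sqrt(2)*u^3 - 72*sqrt(2)*u^2 + 218*u^2 - 60*sqrt(2)*u + 1728*u + 1440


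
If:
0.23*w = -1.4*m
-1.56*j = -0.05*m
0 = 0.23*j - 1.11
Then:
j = 4.83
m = 150.57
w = -916.54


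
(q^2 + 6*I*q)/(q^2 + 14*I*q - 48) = q/(q + 8*I)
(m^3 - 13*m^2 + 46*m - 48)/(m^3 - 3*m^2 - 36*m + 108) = (m^2 - 10*m + 16)/(m^2 - 36)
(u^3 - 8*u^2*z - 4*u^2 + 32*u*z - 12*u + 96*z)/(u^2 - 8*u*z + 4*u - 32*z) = (u^2 - 4*u - 12)/(u + 4)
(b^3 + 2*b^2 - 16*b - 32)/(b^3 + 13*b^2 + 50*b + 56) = (b - 4)/(b + 7)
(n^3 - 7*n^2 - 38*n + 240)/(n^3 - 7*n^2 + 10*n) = (n^2 - 2*n - 48)/(n*(n - 2))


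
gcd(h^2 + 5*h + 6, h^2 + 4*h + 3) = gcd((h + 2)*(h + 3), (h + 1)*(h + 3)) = h + 3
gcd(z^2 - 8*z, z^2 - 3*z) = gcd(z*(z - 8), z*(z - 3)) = z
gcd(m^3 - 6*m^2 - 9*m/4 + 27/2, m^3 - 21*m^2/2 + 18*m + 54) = m^2 - 9*m/2 - 9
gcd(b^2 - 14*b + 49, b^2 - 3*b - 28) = b - 7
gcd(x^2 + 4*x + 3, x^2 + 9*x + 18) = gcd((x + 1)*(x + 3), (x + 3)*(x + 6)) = x + 3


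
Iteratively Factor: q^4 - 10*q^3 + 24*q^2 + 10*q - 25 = (q + 1)*(q^3 - 11*q^2 + 35*q - 25) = (q - 5)*(q + 1)*(q^2 - 6*q + 5) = (q - 5)^2*(q + 1)*(q - 1)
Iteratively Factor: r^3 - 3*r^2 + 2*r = (r)*(r^2 - 3*r + 2) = r*(r - 1)*(r - 2)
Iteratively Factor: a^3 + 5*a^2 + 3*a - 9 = (a - 1)*(a^2 + 6*a + 9) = (a - 1)*(a + 3)*(a + 3)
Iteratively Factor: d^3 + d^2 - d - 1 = (d + 1)*(d^2 - 1) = (d + 1)^2*(d - 1)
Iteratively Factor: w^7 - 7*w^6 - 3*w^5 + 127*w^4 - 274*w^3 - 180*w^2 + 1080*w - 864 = (w - 2)*(w^6 - 5*w^5 - 13*w^4 + 101*w^3 - 72*w^2 - 324*w + 432) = (w - 2)^2*(w^5 - 3*w^4 - 19*w^3 + 63*w^2 + 54*w - 216) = (w - 2)^2*(w + 4)*(w^4 - 7*w^3 + 9*w^2 + 27*w - 54) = (w - 3)*(w - 2)^2*(w + 4)*(w^3 - 4*w^2 - 3*w + 18) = (w - 3)^2*(w - 2)^2*(w + 4)*(w^2 - w - 6) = (w - 3)^2*(w - 2)^2*(w + 2)*(w + 4)*(w - 3)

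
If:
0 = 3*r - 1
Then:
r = 1/3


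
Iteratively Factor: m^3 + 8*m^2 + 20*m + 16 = (m + 4)*(m^2 + 4*m + 4) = (m + 2)*(m + 4)*(m + 2)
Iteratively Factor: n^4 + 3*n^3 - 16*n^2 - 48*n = (n - 4)*(n^3 + 7*n^2 + 12*n) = (n - 4)*(n + 3)*(n^2 + 4*n) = n*(n - 4)*(n + 3)*(n + 4)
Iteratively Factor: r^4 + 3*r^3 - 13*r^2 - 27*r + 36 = (r - 3)*(r^3 + 6*r^2 + 5*r - 12) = (r - 3)*(r - 1)*(r^2 + 7*r + 12) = (r - 3)*(r - 1)*(r + 3)*(r + 4)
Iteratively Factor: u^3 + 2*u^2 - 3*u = (u + 3)*(u^2 - u) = u*(u + 3)*(u - 1)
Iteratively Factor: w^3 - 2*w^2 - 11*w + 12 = (w - 1)*(w^2 - w - 12) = (w - 1)*(w + 3)*(w - 4)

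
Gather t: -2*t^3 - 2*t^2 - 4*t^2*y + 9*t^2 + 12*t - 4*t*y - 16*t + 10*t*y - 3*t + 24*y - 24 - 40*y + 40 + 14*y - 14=-2*t^3 + t^2*(7 - 4*y) + t*(6*y - 7) - 2*y + 2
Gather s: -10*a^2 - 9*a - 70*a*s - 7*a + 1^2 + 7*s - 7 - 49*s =-10*a^2 - 16*a + s*(-70*a - 42) - 6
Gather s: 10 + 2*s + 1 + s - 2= 3*s + 9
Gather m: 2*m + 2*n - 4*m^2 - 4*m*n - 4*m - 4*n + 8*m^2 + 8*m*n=4*m^2 + m*(4*n - 2) - 2*n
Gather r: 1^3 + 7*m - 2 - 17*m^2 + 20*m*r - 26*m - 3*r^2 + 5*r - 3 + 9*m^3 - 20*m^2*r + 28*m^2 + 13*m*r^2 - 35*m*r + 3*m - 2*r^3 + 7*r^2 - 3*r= 9*m^3 + 11*m^2 - 16*m - 2*r^3 + r^2*(13*m + 4) + r*(-20*m^2 - 15*m + 2) - 4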